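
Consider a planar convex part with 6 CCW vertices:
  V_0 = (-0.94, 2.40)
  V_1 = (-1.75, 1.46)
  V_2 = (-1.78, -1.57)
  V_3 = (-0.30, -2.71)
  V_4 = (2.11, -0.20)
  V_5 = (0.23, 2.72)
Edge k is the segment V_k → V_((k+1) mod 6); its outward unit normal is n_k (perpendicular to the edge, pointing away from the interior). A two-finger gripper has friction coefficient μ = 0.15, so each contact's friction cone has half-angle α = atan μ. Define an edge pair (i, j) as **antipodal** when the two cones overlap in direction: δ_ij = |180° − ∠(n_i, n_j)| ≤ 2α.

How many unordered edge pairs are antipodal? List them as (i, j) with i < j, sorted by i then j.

α = atan 0.15 = 8.53°;  2α = 17.06°
n_0 = (-0.7575, +0.6528)
n_1 = (-1.0000, +0.0099)
n_2 = (-0.6102, -0.7922)
n_3 = (+0.7213, -0.6926)
n_4 = (+0.8408, +0.5413)
n_5 = (-0.2638, +0.9646)
  (0,1): δ = 139.82°  ·
  (0,2): δ = 86.85°  ·
  (0,3): δ = 3.08°  ✓
  (0,4): δ = 73.53°  ·
  (0,5): δ = 146.05°  ·
  (1,2): δ = 127.04°  ·
  (1,3): δ = 43.27°  ·
  (1,4): δ = 33.34°  ·
  (1,5): δ = 105.86°  ·
  (2,3): δ = 96.23°  ·
  (2,4): δ = 19.62°  ·
  (2,5): δ = 52.90°  ·
  (3,4): δ = 103.39°  ·
  (3,5): δ = 30.87°  ·
  (4,5): δ = 107.48°  ·
antipodal pairs: 1

count = 1; pairs: (0,3)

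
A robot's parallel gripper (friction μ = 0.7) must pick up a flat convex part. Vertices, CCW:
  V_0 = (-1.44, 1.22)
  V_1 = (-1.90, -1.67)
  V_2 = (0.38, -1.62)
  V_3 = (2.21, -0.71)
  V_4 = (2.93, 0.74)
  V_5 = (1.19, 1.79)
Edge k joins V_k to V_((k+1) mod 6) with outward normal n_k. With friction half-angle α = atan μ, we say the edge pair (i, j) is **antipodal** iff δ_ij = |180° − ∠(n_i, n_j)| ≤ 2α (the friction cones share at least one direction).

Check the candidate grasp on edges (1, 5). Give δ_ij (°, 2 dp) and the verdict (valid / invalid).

δ = 10.97°, valid

α = atan 0.7 = 34.99°;  2α = 69.98°
edge 1: e_1 = (+2.28, +0.05);  n_1 = (+0.0219, -0.9998)
edge 5: e_5 = (-2.63, -0.57);  n_5 = (-0.2118, +0.9773)
∠(n_1, n_5) = 169.03°
δ = |180° − 169.03°| = 10.97°
10.97° ≤ 2α = 69.98°  →  valid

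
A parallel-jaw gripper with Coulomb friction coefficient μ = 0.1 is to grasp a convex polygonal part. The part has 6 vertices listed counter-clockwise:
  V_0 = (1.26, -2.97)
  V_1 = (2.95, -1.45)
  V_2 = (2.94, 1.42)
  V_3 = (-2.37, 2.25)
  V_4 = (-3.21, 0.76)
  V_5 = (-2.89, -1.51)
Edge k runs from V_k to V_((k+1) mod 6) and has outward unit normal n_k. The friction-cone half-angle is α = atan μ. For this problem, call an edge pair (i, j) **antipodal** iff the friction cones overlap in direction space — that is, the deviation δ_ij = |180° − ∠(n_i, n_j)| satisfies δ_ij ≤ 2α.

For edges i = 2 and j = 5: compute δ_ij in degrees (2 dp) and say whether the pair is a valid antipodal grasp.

δ = 10.50°, valid

α = atan 0.1 = 5.71°;  2α = 11.42°
edge 2: e_2 = (-5.31, +0.83);  n_2 = (+0.1544, +0.9880)
edge 5: e_5 = (+4.15, -1.46);  n_5 = (-0.3319, -0.9433)
∠(n_2, n_5) = 169.50°
δ = |180° − 169.50°| = 10.50°
10.50° ≤ 2α = 11.42°  →  valid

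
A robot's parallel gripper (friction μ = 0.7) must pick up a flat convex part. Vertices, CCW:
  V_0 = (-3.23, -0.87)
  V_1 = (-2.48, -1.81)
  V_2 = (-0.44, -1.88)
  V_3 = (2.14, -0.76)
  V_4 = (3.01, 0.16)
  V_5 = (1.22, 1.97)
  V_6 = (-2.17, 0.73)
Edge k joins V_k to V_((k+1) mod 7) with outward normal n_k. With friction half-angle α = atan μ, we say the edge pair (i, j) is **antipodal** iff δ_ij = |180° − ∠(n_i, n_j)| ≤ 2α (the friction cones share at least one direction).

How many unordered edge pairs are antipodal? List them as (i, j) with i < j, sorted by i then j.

count = 9; pairs: (0,4), (1,4), (1,5), (1,6), (2,4), (2,5), (2,6), (3,5), (3,6)

α = atan 0.7 = 34.99°;  2α = 69.98°
n_0 = (-0.7817, -0.6237)
n_1 = (-0.0343, -0.9994)
n_2 = (+0.3982, -0.9173)
n_3 = (+0.7266, -0.6871)
n_4 = (+0.7110, +0.7032)
n_5 = (-0.3435, +0.9391)
n_6 = (-0.8336, +0.5523)
  (0,1): δ = 130.55°  ·
  (0,2): δ = 105.12°  ·
  (0,3): δ = 81.99°  ·
  (0,4): δ = 6.10°  ✓
  (0,5): δ = 71.51°  ·
  (0,6): δ = 107.89°  ·
  (1,2): δ = 154.57°  ·
  (1,3): δ = 131.43°  ·
  (1,4): δ = 43.35°  ✓
  (1,5): δ = 22.06°  ✓
  (1,6): δ = 58.44°  ✓
  (2,3): δ = 156.87°  ·
  (2,4): δ = 68.78°  ✓
  (2,5): δ = 3.37°  ✓
  (2,6): δ = 33.01°  ✓
  (3,4): δ = 91.92°  ·
  (3,5): δ = 26.51°  ✓
  (3,6): δ = 9.88°  ✓
  (4,5): δ = 114.59°  ·
  (4,6): δ = 78.21°  ·
  (5,6): δ = 143.62°  ·
antipodal pairs: 9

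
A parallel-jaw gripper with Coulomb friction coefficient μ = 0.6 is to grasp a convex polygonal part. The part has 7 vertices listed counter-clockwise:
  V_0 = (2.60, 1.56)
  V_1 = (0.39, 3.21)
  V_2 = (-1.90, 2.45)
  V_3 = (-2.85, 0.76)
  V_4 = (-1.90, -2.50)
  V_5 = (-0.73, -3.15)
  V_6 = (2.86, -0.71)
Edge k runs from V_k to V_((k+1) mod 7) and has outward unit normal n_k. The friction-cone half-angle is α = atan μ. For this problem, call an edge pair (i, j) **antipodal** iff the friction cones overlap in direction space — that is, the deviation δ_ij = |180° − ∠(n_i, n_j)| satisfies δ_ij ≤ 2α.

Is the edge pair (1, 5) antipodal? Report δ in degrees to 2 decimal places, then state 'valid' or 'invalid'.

α = atan 0.6 = 30.96°;  2α = 61.93°
edge 1: e_1 = (-2.29, -0.76);  n_1 = (-0.3150, +0.9491)
edge 5: e_5 = (+3.59, +2.44);  n_5 = (+0.5621, -0.8271)
∠(n_1, n_5) = 164.16°
δ = |180° − 164.16°| = 15.84°
15.84° ≤ 2α = 61.93°  →  valid

δ = 15.84°, valid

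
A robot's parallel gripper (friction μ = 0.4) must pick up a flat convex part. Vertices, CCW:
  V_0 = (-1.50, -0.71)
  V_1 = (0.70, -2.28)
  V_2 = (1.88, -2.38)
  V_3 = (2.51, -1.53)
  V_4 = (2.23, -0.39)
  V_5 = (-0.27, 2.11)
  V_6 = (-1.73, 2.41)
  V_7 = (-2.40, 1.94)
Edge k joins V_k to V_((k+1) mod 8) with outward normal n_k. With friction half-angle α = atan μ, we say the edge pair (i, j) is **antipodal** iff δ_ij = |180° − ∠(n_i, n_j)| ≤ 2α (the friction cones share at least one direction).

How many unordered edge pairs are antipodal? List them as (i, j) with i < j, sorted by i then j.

count = 9; pairs: (0,3), (0,4), (0,5), (1,4), (1,5), (1,6), (2,6), (3,7), (4,7)

α = atan 0.4 = 21.80°;  2α = 43.60°
n_0 = (-0.5809, -0.8140)
n_1 = (-0.0844, -0.9964)
n_2 = (+0.8034, -0.5955)
n_3 = (+0.9711, +0.2385)
n_4 = (+0.7071, +0.7071)
n_5 = (+0.2013, +0.9795)
n_6 = (-0.5743, +0.8187)
n_7 = (-0.9469, -0.3216)
  (0,1): δ = 149.33°  ·
  (0,2): δ = 91.03°  ·
  (0,3): δ = 40.69°  ✓
  (0,4): δ = 9.49°  ✓
  (0,5): δ = 23.90°  ✓
  (0,6): δ = 70.56°  ·
  (0,7): δ = 144.27°  ·
  (1,2): δ = 121.70°  ·
  (1,3): δ = 71.36°  ·
  (1,4): δ = 40.16°  ✓
  (1,5): δ = 6.77°  ✓
  (1,6): δ = 39.89°  ✓
  (1,7): δ = 113.60°  ·
  (2,3): δ = 129.66°  ·
  (2,4): δ = 98.46°  ·
  (2,5): δ = 65.07°  ·
  (2,6): δ = 18.41°  ✓
  (2,7): δ = 55.30°  ·
  (3,4): δ = 148.80°  ·
  (3,5): δ = 115.41°  ·
  (3,6): δ = 68.75°  ·
  (3,7): δ = 4.96°  ✓
  (4,5): δ = 146.61°  ·
  (4,6): δ = 99.95°  ·
  (4,7): δ = 26.24°  ✓
  (5,6): δ = 133.34°  ·
  (5,7): δ = 59.63°  ·
  (6,7): δ = 106.29°  ·
antipodal pairs: 9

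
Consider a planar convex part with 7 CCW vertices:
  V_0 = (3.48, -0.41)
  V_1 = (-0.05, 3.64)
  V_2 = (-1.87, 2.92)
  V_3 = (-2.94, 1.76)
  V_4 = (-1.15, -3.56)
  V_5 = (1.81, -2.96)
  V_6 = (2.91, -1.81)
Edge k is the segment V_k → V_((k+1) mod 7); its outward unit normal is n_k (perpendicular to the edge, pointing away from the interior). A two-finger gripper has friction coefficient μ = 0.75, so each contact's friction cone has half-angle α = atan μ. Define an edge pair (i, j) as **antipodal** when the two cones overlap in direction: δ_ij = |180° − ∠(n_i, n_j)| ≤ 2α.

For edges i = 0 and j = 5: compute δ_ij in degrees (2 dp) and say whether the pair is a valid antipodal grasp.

δ = 95.20°, invalid

α = atan 0.75 = 36.87°;  2α = 73.74°
edge 0: e_0 = (-3.53, +4.05);  n_0 = (+0.7538, +0.6571)
edge 5: e_5 = (+1.10, +1.15);  n_5 = (+0.7226, -0.6912)
∠(n_0, n_5) = 84.80°
δ = |180° − 84.80°| = 95.20°
95.20° > 2α = 73.74°  →  invalid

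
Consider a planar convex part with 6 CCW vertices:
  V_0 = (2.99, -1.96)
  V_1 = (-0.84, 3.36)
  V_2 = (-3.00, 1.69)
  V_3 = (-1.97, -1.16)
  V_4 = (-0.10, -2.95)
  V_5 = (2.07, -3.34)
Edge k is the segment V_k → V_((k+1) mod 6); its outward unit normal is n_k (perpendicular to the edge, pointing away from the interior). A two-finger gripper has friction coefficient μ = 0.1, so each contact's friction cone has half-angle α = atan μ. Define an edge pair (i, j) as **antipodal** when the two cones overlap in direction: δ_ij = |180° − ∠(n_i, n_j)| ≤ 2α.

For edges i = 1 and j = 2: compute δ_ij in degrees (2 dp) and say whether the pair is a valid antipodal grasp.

α = atan 0.1 = 5.71°;  2α = 11.42°
edge 1: e_1 = (-2.16, -1.67);  n_1 = (-0.6117, +0.7911)
edge 2: e_2 = (+1.03, -2.85);  n_2 = (-0.9405, -0.3399)
∠(n_1, n_2) = 72.16°
δ = |180° − 72.16°| = 107.84°
107.84° > 2α = 11.42°  →  invalid

δ = 107.84°, invalid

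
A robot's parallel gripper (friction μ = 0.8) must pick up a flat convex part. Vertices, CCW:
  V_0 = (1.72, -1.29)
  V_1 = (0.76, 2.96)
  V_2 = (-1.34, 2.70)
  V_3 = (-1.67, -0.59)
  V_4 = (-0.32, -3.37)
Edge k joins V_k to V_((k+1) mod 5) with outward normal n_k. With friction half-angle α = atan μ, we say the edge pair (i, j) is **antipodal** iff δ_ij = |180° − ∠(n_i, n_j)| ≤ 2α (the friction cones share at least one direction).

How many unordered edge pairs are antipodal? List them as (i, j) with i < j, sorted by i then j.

α = atan 0.8 = 38.66°;  2α = 77.32°
n_0 = (+0.9754, +0.2203)
n_1 = (-0.1229, +0.9924)
n_2 = (-0.9950, +0.0998)
n_3 = (-0.8995, -0.4368)
n_4 = (+0.7139, -0.7002)
  (0,1): δ = 95.67°  ·
  (0,2): δ = 18.46°  ✓
  (0,3): δ = 13.17°  ✓
  (0,4): δ = 122.83°  ·
  (1,2): δ = 102.79°  ·
  (1,3): δ = 71.16°  ✓
  (1,4): δ = 38.50°  ✓
  (2,3): δ = 148.37°  ·
  (2,4): δ = 38.72°  ✓
  (3,4): δ = 70.35°  ✓
antipodal pairs: 6

count = 6; pairs: (0,2), (0,3), (1,3), (1,4), (2,4), (3,4)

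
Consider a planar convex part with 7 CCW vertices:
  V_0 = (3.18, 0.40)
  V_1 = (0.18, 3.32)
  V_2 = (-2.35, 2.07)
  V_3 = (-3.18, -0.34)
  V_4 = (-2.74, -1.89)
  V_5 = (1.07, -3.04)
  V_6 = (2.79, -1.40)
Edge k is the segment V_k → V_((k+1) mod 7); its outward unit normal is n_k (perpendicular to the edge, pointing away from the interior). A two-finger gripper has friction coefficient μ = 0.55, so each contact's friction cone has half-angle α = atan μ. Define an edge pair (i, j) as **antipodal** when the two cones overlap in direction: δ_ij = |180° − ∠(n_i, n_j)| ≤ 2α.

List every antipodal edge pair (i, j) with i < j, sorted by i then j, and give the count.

α = atan 0.55 = 28.81°;  2α = 57.62°
n_0 = (+0.6975, +0.7166)
n_1 = (-0.4430, +0.8965)
n_2 = (-0.9455, +0.3256)
n_3 = (-0.9620, -0.2731)
n_4 = (-0.2890, -0.9573)
n_5 = (+0.6901, -0.7237)
n_6 = (+0.9773, -0.2118)
  (0,1): δ = 109.48°  ·
  (0,2): δ = 64.78°  ·
  (0,3): δ = 29.93°  ✓
  (0,4): δ = 27.43°  ✓
  (0,5): δ = 87.86°  ·
  (0,6): δ = 122.00°  ·
  (1,2): δ = 135.30°  ·
  (1,3): δ = 100.44°  ·
  (1,4): δ = 43.09°  ✓
  (1,5): δ = 17.34°  ✓
  (1,6): δ = 51.48°  ✓
  (2,3): δ = 145.15°  ·
  (2,4): δ = 87.79°  ·
  (2,5): δ = 27.36°  ✓
  (2,6): δ = 6.78°  ✓
  (3,4): δ = 122.64°  ·
  (3,5): δ = 62.21°  ·
  (3,6): δ = 28.07°  ✓
  (4,5): δ = 119.57°  ·
  (4,6): δ = 85.43°  ·
  (5,6): δ = 145.86°  ·
antipodal pairs: 8

count = 8; pairs: (0,3), (0,4), (1,4), (1,5), (1,6), (2,5), (2,6), (3,6)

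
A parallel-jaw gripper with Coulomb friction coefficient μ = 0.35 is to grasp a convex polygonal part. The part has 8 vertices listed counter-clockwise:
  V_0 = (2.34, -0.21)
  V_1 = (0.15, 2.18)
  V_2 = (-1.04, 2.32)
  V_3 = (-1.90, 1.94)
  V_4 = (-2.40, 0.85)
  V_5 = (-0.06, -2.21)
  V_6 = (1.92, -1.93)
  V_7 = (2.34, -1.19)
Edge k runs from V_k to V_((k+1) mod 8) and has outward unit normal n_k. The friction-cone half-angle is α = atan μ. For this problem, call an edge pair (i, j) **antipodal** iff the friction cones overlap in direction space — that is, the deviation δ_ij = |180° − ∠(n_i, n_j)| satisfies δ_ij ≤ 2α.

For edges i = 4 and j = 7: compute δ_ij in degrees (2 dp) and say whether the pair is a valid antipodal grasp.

α = atan 0.35 = 19.29°;  2α = 38.58°
edge 4: e_4 = (+2.34, -3.06);  n_4 = (-0.7944, -0.6075)
edge 7: e_7 = (+0.00, +0.98);  n_7 = (+1.0000, -0.0000)
∠(n_4, n_7) = 142.59°
δ = |180° − 142.59°| = 37.41°
37.41° ≤ 2α = 38.58°  →  valid

δ = 37.41°, valid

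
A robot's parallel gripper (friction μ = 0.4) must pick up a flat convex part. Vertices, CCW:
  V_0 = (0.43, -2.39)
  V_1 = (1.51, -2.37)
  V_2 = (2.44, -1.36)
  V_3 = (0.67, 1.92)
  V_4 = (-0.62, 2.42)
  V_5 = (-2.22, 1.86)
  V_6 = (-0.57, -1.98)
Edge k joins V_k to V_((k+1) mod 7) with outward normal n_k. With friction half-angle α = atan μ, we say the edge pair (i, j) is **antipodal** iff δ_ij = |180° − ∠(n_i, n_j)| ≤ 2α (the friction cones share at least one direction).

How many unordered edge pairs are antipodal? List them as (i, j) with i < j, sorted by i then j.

α = atan 0.4 = 21.80°;  2α = 43.60°
n_0 = (+0.0185, -0.9998)
n_1 = (+0.7356, -0.6774)
n_2 = (+0.8800, +0.4749)
n_3 = (+0.3614, +0.9324)
n_4 = (-0.3304, +0.9439)
n_5 = (-0.9188, -0.3948)
n_6 = (-0.3794, -0.9253)
  (0,1): δ = 133.70°  ·
  (0,2): δ = 62.71°  ·
  (0,3): δ = 22.25°  ✓
  (0,4): δ = 18.23°  ✓
  (0,5): δ = 112.19°  ·
  (0,6): δ = 156.65°  ·
  (1,2): δ = 109.01°  ·
  (1,3): δ = 68.55°  ·
  (1,4): δ = 28.07°  ✓
  (1,5): δ = 65.89°  ·
  (1,6): δ = 110.34°  ·
  (2,3): δ = 139.54°  ·
  (2,4): δ = 99.06°  ·
  (2,5): δ = 5.10°  ✓
  (2,6): δ = 39.35°  ✓
  (3,4): δ = 139.52°  ·
  (3,5): δ = 45.56°  ·
  (3,6): δ = 1.11°  ✓
  (4,5): δ = 86.04°  ·
  (4,6): δ = 41.58°  ✓
  (5,6): δ = 135.55°  ·
antipodal pairs: 7

count = 7; pairs: (0,3), (0,4), (1,4), (2,5), (2,6), (3,6), (4,6)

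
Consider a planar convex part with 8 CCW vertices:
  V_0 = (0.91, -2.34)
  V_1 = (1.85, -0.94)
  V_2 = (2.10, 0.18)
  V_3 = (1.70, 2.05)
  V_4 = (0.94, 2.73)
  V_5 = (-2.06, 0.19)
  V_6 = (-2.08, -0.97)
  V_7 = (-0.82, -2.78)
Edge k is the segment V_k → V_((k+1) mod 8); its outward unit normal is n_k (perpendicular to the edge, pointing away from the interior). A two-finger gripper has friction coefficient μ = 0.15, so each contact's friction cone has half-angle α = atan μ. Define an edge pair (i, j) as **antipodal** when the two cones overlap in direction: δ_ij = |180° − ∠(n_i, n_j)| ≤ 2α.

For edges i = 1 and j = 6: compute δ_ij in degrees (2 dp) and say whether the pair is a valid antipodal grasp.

δ = 47.43°, invalid

α = atan 0.15 = 8.53°;  2α = 17.06°
edge 1: e_1 = (+0.25, +1.12);  n_1 = (+0.9760, -0.2179)
edge 6: e_6 = (+1.26, -1.81);  n_6 = (-0.8207, -0.5713)
∠(n_1, n_6) = 132.57°
δ = |180° − 132.57°| = 47.43°
47.43° > 2α = 17.06°  →  invalid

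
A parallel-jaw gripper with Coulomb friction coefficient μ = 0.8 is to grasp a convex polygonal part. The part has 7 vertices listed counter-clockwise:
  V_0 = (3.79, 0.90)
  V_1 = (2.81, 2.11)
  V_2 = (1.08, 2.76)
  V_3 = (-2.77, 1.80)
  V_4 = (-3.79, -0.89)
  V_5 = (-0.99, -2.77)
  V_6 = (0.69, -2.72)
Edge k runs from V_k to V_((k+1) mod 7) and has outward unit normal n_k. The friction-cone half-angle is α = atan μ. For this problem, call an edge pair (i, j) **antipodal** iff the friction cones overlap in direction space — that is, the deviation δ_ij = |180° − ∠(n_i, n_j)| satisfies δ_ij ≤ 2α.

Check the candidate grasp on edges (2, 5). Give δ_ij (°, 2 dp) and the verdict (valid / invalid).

δ = 12.30°, valid

α = atan 0.8 = 38.66°;  2α = 77.32°
edge 2: e_2 = (-3.85, -0.96);  n_2 = (-0.2419, +0.9703)
edge 5: e_5 = (+1.68, +0.05);  n_5 = (+0.0297, -0.9996)
∠(n_2, n_5) = 167.70°
δ = |180° − 167.70°| = 12.30°
12.30° ≤ 2α = 77.32°  →  valid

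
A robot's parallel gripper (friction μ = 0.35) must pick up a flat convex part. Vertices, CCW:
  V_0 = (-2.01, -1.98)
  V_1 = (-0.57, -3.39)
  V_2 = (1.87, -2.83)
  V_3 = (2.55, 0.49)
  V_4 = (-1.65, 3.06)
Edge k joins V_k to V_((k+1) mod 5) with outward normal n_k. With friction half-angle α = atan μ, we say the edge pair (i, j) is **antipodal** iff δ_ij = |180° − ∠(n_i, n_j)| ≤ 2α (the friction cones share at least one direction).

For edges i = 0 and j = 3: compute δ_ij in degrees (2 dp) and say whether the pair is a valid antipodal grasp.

δ = 12.93°, valid

α = atan 0.35 = 19.29°;  2α = 38.58°
edge 0: e_0 = (+1.44, -1.41);  n_0 = (-0.6996, -0.7145)
edge 3: e_3 = (-4.20, +2.57);  n_3 = (+0.5219, +0.8530)
∠(n_0, n_3) = 167.07°
δ = |180° − 167.07°| = 12.93°
12.93° ≤ 2α = 38.58°  →  valid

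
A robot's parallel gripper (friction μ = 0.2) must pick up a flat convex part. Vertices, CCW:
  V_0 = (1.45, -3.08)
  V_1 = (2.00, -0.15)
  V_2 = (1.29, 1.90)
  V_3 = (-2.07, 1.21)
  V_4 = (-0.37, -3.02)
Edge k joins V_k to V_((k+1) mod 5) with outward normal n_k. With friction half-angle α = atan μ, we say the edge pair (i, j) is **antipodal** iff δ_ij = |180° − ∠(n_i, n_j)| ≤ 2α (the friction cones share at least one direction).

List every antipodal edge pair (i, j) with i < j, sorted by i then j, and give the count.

α = atan 0.2 = 11.31°;  2α = 22.62°
n_0 = (+0.9828, -0.1845)
n_1 = (+0.9449, +0.3273)
n_2 = (-0.2012, +0.9796)
n_3 = (-0.9279, -0.3729)
n_4 = (-0.0329, -0.9995)
  (0,1): δ = 150.27°  ·
  (0,2): δ = 67.76°  ·
  (0,3): δ = 32.53°  ·
  (0,4): δ = 98.74°  ·
  (1,2): δ = 97.50°  ·
  (1,3): δ = 2.79°  ✓
  (1,4): δ = 69.01°  ·
  (2,3): δ = 79.71°  ·
  (2,4): δ = 13.49°  ✓
  (3,4): δ = 113.78°  ·
antipodal pairs: 2

count = 2; pairs: (1,3), (2,4)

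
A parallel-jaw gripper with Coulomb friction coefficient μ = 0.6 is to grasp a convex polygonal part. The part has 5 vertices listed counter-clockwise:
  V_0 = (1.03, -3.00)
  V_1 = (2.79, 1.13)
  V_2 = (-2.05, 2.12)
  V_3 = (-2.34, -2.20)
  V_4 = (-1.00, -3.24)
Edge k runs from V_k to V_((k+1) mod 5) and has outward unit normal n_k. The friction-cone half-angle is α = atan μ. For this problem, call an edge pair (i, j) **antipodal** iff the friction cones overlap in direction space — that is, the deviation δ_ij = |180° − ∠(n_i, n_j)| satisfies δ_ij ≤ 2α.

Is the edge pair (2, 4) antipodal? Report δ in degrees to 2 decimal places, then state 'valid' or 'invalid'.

δ = 79.42°, invalid

α = atan 0.6 = 30.96°;  2α = 61.93°
edge 2: e_2 = (-0.29, -4.32);  n_2 = (-0.9978, +0.0670)
edge 4: e_4 = (+2.03, +0.24);  n_4 = (+0.1174, -0.9931)
∠(n_2, n_4) = 100.58°
δ = |180° − 100.58°| = 79.42°
79.42° > 2α = 61.93°  →  invalid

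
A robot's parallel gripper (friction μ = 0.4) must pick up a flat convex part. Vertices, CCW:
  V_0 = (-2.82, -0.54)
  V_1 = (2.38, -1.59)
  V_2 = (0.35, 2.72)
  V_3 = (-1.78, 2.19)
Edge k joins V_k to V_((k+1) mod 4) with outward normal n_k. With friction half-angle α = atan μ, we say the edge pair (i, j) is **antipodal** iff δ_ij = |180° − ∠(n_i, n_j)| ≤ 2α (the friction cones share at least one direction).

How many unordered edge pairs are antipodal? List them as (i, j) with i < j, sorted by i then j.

count = 1; pairs: (0,2)

α = atan 0.4 = 21.80°;  2α = 43.60°
n_0 = (-0.1979, -0.9802)
n_1 = (+0.9047, +0.4261)
n_2 = (-0.2415, +0.9704)
n_3 = (-0.9345, +0.3560)
  (0,1): δ = 53.36°  ·
  (0,2): δ = 25.39°  ✓
  (0,3): δ = 80.56°  ·
  (1,2): δ = 101.25°  ·
  (1,3): δ = 46.07°  ·
  (2,3): δ = 124.83°  ·
antipodal pairs: 1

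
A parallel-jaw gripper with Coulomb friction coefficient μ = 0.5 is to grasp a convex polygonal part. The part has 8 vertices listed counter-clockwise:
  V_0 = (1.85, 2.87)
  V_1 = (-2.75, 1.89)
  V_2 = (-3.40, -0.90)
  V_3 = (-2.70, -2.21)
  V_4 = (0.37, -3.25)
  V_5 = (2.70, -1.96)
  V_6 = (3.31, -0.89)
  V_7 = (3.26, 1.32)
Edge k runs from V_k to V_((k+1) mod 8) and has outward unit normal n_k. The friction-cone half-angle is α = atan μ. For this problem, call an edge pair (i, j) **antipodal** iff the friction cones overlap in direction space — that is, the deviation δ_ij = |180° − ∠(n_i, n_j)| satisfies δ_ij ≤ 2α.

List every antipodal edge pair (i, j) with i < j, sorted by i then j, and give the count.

α = atan 0.5 = 26.57°;  2α = 53.13°
n_0 = (-0.2084, +0.9781)
n_1 = (-0.9739, +0.2269)
n_2 = (-0.8820, -0.4713)
n_3 = (-0.3209, -0.9471)
n_4 = (+0.4844, -0.8749)
n_5 = (+0.8687, -0.4953)
n_6 = (+0.9997, +0.0226)
n_7 = (+0.7397, +0.6729)
  (0,1): δ = 115.14°  ·
  (0,2): δ = 73.91°  ·
  (0,3): δ = 30.74°  ✓
  (0,4): δ = 16.94°  ✓
  (0,5): δ = 48.29°  ✓
  (0,6): δ = 79.27°  ·
  (0,7): δ = 120.27°  ·
  (1,2): δ = 138.77°  ·
  (1,3): δ = 95.60°  ·
  (1,4): δ = 47.91°  ✓
  (1,5): δ = 16.57°  ✓
  (1,6): δ = 14.41°  ✓
  (1,7): δ = 55.41°  ·
  (2,3): δ = 136.83°  ·
  (2,4): δ = 89.15°  ·
  (2,5): δ = 57.81°  ·
  (2,6): δ = 26.82°  ✓
  (2,7): δ = 14.17°  ✓
  (3,4): δ = 132.31°  ·
  (3,5): δ = 100.97°  ·
  (3,6): δ = 69.99°  ·
  (3,7): δ = 28.99°  ✓
  (4,5): δ = 148.66°  ·
  (4,6): δ = 117.67°  ·
  (4,7): δ = 76.68°  ·
  (5,6): δ = 149.02°  ·
  (5,7): δ = 108.02°  ·
  (6,7): δ = 139.00°  ·
antipodal pairs: 9

count = 9; pairs: (0,3), (0,4), (0,5), (1,4), (1,5), (1,6), (2,6), (2,7), (3,7)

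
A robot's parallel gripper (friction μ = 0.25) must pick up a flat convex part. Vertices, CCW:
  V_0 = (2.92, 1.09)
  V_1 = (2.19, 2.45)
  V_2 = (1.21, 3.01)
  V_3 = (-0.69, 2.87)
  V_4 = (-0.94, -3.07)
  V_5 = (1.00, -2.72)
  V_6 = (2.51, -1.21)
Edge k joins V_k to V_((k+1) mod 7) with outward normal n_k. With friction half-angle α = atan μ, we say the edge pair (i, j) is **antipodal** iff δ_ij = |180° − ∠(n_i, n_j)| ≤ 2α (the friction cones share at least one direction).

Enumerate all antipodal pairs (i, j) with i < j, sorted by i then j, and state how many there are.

count = 2; pairs: (2,4), (3,6)

α = atan 0.25 = 14.04°;  2α = 28.07°
n_0 = (+0.8811, +0.4729)
n_1 = (+0.4961, +0.8682)
n_2 = (-0.0735, +0.9973)
n_3 = (-0.9991, +0.0421)
n_4 = (+0.1775, -0.9841)
n_5 = (+0.7071, -0.7071)
n_6 = (+0.9845, -0.1755)
  (0,1): δ = 147.97°  ·
  (0,2): δ = 114.01°  ·
  (0,3): δ = 30.64°  ·
  (0,4): δ = 72.00°  ·
  (0,5): δ = 106.77°  ·
  (0,6): δ = 141.67°  ·
  (1,2): δ = 146.04°  ·
  (1,3): δ = 62.67°  ·
  (1,4): δ = 39.97°  ·
  (1,5): δ = 74.74°  ·
  (1,6): δ = 109.64°  ·
  (2,3): δ = 96.62°  ·
  (2,4): δ = 6.01°  ✓
  (2,5): δ = 40.79°  ·
  (2,6): δ = 75.68°  ·
  (3,4): δ = 77.36°  ·
  (3,5): δ = 42.59°  ·
  (3,6): δ = 7.70°  ✓
  (4,5): δ = 145.23°  ·
  (4,6): δ = 110.33°  ·
  (5,6): δ = 145.11°  ·
antipodal pairs: 2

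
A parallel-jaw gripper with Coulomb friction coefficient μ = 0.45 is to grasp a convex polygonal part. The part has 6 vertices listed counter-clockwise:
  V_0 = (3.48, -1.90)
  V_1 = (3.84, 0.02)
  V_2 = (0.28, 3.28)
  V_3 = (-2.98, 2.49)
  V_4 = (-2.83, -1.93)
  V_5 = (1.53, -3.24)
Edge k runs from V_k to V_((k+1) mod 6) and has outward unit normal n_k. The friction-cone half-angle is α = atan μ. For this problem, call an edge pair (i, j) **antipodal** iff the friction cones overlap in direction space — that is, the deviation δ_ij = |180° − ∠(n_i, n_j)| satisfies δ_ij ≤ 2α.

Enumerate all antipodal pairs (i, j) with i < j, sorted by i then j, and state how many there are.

α = atan 0.45 = 24.23°;  2α = 48.46°
n_0 = (+0.9829, -0.1843)
n_1 = (+0.6753, +0.7375)
n_2 = (-0.2355, +0.9719)
n_3 = (-0.9994, -0.0339)
n_4 = (-0.2878, -0.9577)
n_5 = (+0.5663, -0.8242)
  (0,1): δ = 121.86°  ·
  (0,2): δ = 65.76°  ·
  (0,3): δ = 12.56°  ✓
  (0,4): δ = 83.90°  ·
  (0,5): δ = 135.12°  ·
  (1,2): δ = 123.90°  ·
  (1,3): δ = 45.58°  ✓
  (1,4): δ = 25.76°  ✓
  (1,5): δ = 76.98°  ·
  (2,3): δ = 101.68°  ·
  (2,4): δ = 30.35°  ✓
  (2,5): δ = 20.87°  ✓
  (3,4): δ = 108.67°  ·
  (3,5): δ = 57.45°  ·
  (4,5): δ = 128.78°  ·
antipodal pairs: 5

count = 5; pairs: (0,3), (1,3), (1,4), (2,4), (2,5)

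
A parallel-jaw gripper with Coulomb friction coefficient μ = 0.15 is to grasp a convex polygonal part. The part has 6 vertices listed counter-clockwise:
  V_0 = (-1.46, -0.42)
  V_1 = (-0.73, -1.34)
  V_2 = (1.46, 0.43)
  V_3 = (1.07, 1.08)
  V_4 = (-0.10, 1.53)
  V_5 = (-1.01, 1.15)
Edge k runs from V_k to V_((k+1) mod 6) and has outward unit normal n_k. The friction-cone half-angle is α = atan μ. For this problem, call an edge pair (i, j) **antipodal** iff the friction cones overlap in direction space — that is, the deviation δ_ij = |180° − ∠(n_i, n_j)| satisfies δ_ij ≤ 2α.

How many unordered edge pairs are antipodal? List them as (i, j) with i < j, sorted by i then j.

α = atan 0.15 = 8.53°;  2α = 17.06°
n_0 = (-0.7834, -0.6216)
n_1 = (+0.6286, -0.7777)
n_2 = (+0.8575, +0.5145)
n_3 = (+0.3590, +0.9333)
n_4 = (-0.3853, +0.9228)
n_5 = (-0.9613, +0.2755)
  (0,1): δ = 89.49°  ·
  (0,2): δ = 7.47°  ✓
  (0,3): δ = 30.53°  ·
  (0,4): δ = 74.23°  ·
  (0,5): δ = 125.58°  ·
  (1,2): δ = 97.98°  ·
  (1,3): δ = 59.98°  ·
  (1,4): δ = 16.28°  ✓
  (1,5): δ = 35.06°  ·
  (2,3): δ = 142.00°  ·
  (2,4): δ = 98.30°  ·
  (2,5): δ = 46.96°  ·
  (3,4): δ = 136.30°  ·
  (3,5): δ = 84.96°  ·
  (4,5): δ = 128.66°  ·
antipodal pairs: 2

count = 2; pairs: (0,2), (1,4)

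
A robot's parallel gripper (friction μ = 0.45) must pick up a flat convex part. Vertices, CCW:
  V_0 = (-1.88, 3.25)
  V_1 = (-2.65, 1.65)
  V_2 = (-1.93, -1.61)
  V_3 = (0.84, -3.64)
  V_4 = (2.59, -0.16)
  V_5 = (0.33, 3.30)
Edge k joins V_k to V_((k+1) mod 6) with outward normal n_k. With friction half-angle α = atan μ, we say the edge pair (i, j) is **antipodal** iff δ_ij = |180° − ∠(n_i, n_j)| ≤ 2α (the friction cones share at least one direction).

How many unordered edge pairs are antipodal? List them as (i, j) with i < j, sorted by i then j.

count = 5; pairs: (0,3), (1,3), (1,4), (2,4), (2,5)

α = atan 0.45 = 24.23°;  2α = 48.46°
n_0 = (-0.9011, +0.4336)
n_1 = (-0.9765, -0.2157)
n_2 = (-0.5911, -0.8066)
n_3 = (+0.8934, -0.4493)
n_4 = (+0.8372, +0.5469)
n_5 = (-0.0226, +0.9997)
  (0,1): δ = 141.85°  ·
  (0,2): δ = 100.54°  ·
  (0,3): δ = 1.00°  ✓
  (0,4): δ = 58.85°  ·
  (0,5): δ = 117.00°  ·
  (1,2): δ = 138.69°  ·
  (1,3): δ = 39.15°  ✓
  (1,4): δ = 20.70°  ✓
  (1,5): δ = 78.84°  ·
  (2,3): δ = 80.46°  ·
  (2,4): δ = 20.61°  ✓
  (2,5): δ = 37.53°  ✓
  (3,4): δ = 120.15°  ·
  (3,5): δ = 62.01°  ·
  (4,5): δ = 121.86°  ·
antipodal pairs: 5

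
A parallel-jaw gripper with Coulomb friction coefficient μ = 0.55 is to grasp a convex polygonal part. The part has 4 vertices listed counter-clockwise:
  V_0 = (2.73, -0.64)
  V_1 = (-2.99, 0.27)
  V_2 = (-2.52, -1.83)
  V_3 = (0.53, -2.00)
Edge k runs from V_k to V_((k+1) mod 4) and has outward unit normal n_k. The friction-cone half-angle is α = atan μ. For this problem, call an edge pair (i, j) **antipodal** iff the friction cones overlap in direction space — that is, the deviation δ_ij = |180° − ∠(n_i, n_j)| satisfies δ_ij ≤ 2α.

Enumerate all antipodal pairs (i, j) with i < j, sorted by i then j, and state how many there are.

α = atan 0.55 = 28.81°;  2α = 57.62°
n_0 = (+0.1571, +0.9876)
n_1 = (-0.9759, -0.2184)
n_2 = (-0.0557, -0.9985)
n_3 = (+0.5258, -0.8506)
  (0,1): δ = 68.35°  ·
  (0,2): δ = 5.85°  ✓
  (0,3): δ = 40.76°  ✓
  (1,2): δ = 105.81°  ·
  (1,3): δ = 70.89°  ·
  (2,3): δ = 145.09°  ·
antipodal pairs: 2

count = 2; pairs: (0,2), (0,3)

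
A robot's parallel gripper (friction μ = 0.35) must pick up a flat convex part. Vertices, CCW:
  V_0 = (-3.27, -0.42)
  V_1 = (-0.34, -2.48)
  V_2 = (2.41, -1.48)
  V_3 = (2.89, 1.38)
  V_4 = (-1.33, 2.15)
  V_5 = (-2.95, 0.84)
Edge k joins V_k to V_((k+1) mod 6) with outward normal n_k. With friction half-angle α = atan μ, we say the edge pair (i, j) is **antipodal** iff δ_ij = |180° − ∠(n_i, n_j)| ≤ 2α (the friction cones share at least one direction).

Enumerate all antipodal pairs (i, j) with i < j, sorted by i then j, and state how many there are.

α = atan 0.35 = 19.29°;  2α = 38.58°
n_0 = (-0.5751, -0.8180)
n_1 = (+0.3417, -0.9398)
n_2 = (+0.9862, -0.1655)
n_3 = (+0.1795, +0.9838)
n_4 = (-0.6288, +0.7776)
n_5 = (-0.9692, +0.2462)
  (0,1): δ = 124.91°  ·
  (0,2): δ = 64.42°  ·
  (0,3): δ = 24.77°  ✓
  (0,4): δ = 74.07°  ·
  (0,5): δ = 110.86°  ·
  (1,2): δ = 119.51°  ·
  (1,3): δ = 30.32°  ✓
  (1,4): δ = 18.98°  ✓
  (1,5): δ = 55.77°  ·
  (2,3): δ = 90.81°  ·
  (2,4): δ = 41.51°  ·
  (2,5): δ = 4.72°  ✓
  (3,4): δ = 130.70°  ·
  (3,5): δ = 93.91°  ·
  (4,5): δ = 143.21°  ·
antipodal pairs: 4

count = 4; pairs: (0,3), (1,3), (1,4), (2,5)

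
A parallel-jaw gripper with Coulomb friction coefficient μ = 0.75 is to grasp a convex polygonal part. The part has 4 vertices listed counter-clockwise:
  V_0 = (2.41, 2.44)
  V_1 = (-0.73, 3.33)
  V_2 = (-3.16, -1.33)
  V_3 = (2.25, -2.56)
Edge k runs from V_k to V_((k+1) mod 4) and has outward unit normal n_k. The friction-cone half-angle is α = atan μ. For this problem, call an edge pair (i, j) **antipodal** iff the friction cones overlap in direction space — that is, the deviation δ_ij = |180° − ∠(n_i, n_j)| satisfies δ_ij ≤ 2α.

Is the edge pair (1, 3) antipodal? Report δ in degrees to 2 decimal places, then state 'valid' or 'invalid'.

δ = 25.71°, valid

α = atan 0.75 = 36.87°;  2α = 73.74°
edge 1: e_1 = (-2.43, -4.66);  n_1 = (-0.8867, +0.4624)
edge 3: e_3 = (+0.16, +5.00);  n_3 = (+0.9995, -0.0320)
∠(n_1, n_3) = 154.29°
δ = |180° − 154.29°| = 25.71°
25.71° ≤ 2α = 73.74°  →  valid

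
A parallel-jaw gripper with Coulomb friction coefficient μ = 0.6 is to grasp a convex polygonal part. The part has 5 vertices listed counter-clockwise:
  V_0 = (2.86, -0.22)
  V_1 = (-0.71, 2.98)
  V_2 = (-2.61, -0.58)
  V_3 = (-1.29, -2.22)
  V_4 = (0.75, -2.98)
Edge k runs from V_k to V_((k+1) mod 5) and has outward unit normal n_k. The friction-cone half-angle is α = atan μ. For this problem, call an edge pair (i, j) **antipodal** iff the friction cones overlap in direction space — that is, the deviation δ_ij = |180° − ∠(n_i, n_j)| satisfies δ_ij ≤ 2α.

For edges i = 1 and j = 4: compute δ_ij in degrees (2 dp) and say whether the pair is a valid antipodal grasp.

δ = 9.31°, valid

α = atan 0.6 = 30.96°;  2α = 61.93°
edge 1: e_1 = (-1.90, -3.56);  n_1 = (-0.8822, +0.4708)
edge 4: e_4 = (+2.11, +2.76);  n_4 = (+0.7944, -0.6073)
∠(n_1, n_4) = 170.69°
δ = |180° − 170.69°| = 9.31°
9.31° ≤ 2α = 61.93°  →  valid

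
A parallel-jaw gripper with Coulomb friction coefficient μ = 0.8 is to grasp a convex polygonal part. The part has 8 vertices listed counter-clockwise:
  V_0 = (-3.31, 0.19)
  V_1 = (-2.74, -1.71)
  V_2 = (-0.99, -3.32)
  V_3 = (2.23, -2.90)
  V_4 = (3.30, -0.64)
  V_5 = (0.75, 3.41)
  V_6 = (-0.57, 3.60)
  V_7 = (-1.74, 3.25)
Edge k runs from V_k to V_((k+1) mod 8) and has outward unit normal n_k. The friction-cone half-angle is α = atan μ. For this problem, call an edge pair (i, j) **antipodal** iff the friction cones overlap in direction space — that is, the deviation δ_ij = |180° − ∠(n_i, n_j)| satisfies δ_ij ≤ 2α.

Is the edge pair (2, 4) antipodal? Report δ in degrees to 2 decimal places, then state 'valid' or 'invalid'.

α = atan 0.8 = 38.66°;  2α = 77.32°
edge 2: e_2 = (+3.22, +0.42);  n_2 = (+0.1293, -0.9916)
edge 4: e_4 = (-2.55, +4.05);  n_4 = (+0.8462, +0.5328)
∠(n_2, n_4) = 114.76°
δ = |180° − 114.76°| = 65.24°
65.24° ≤ 2α = 77.32°  →  valid

δ = 65.24°, valid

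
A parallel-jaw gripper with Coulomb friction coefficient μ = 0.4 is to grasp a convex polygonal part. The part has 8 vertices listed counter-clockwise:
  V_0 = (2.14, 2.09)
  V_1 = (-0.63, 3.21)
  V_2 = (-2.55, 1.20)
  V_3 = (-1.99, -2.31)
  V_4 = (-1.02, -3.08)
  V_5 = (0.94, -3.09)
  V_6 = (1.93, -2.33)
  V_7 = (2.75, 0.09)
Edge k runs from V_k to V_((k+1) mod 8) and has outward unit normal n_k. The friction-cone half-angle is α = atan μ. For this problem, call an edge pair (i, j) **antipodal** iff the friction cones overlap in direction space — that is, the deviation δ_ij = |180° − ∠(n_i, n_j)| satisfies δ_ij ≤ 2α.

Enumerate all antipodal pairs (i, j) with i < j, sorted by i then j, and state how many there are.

count = 7; pairs: (0,3), (0,4), (1,5), (1,6), (2,6), (2,7), (3,7)

α = atan 0.4 = 21.80°;  2α = 43.60°
n_0 = (+0.3749, +0.9271)
n_1 = (-0.7231, +0.6907)
n_2 = (-0.9875, -0.1576)
n_3 = (-0.6217, -0.7832)
n_4 = (-0.0051, -1.0000)
n_5 = (+0.6089, -0.7932)
n_6 = (+0.9471, -0.3209)
n_7 = (+0.9565, +0.2917)
  (0,1): δ = 111.67°  ·
  (0,2): δ = 58.92°  ·
  (0,3): δ = 16.43°  ✓
  (0,4): δ = 21.72°  ✓
  (0,5): δ = 59.53°  ·
  (0,6): δ = 93.30°  ·
  (0,7): δ = 128.98°  ·
  (1,2): δ = 127.25°  ·
  (1,3): δ = 84.75°  ·
  (1,4): δ = 46.60°  ·
  (1,5): δ = 8.80°  ✓
  (1,6): δ = 24.97°  ✓
  (1,7): δ = 60.65°  ·
  (2,3): δ = 137.51°  ·
  (2,4): δ = 99.36°  ·
  (2,5): δ = 61.55°  ·
  (2,6): δ = 27.78°  ✓
  (2,7): δ = 7.90°  ✓
  (3,4): δ = 141.85°  ·
  (3,5): δ = 104.04°  ·
  (3,6): δ = 70.28°  ·
  (3,7): δ = 34.60°  ✓
  (4,5): δ = 142.20°  ·
  (4,6): δ = 108.43°  ·
  (4,7): δ = 72.75°  ·
  (5,6): δ = 146.23°  ·
  (5,7): δ = 110.55°  ·
  (6,7): δ = 144.32°  ·
antipodal pairs: 7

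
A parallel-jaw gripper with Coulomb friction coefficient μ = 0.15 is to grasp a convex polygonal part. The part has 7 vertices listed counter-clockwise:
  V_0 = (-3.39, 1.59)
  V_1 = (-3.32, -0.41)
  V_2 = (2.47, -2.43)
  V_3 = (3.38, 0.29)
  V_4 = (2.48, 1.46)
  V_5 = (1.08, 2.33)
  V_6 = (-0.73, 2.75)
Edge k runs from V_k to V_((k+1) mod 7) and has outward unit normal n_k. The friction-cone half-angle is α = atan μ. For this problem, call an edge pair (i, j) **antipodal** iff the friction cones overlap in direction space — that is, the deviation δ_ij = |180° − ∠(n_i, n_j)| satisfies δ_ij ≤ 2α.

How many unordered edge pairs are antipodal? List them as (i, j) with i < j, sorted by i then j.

α = atan 0.15 = 8.53°;  2α = 17.06°
n_0 = (-0.9994, -0.0350)
n_1 = (-0.3294, -0.9442)
n_2 = (+0.9483, -0.3173)
n_3 = (+0.7926, +0.6097)
n_4 = (+0.5278, +0.8494)
n_5 = (+0.2260, +0.9741)
n_6 = (-0.3997, +0.9166)
  (0,1): δ = 111.24°  ·
  (0,2): δ = 20.50°  ·
  (0,3): δ = 35.56°  ·
  (0,4): δ = 56.14°  ·
  (0,5): δ = 74.93°  ·
  (0,6): δ = 111.56°  ·
  (1,2): δ = 89.27°  ·
  (1,3): δ = 33.20°  ·
  (1,4): δ = 12.63°  ✓
  (1,5): δ = 6.17°  ✓
  (1,6): δ = 42.79°  ·
  (2,3): δ = 123.93°  ·
  (2,4): δ = 103.36°  ·
  (2,5): δ = 84.57°  ·
  (2,6): δ = 47.94°  ·
  (3,4): δ = 159.43°  ·
  (3,5): δ = 140.63°  ·
  (3,6): δ = 104.01°  ·
  (4,5): δ = 161.21°  ·
  (4,6): δ = 124.58°  ·
  (5,6): δ = 143.37°  ·
antipodal pairs: 2

count = 2; pairs: (1,4), (1,5)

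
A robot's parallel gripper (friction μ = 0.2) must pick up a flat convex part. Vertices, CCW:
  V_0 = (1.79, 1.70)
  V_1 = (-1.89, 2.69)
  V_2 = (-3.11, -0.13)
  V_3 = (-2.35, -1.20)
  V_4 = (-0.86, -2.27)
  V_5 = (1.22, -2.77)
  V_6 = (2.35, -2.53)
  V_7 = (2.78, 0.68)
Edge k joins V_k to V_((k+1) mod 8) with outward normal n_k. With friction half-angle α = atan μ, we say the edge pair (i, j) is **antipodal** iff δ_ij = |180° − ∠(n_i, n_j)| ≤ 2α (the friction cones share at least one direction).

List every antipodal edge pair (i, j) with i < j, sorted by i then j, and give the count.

count = 5; pairs: (0,3), (0,4), (1,6), (2,7), (3,7)

α = atan 0.2 = 11.31°;  2α = 22.62°
n_0 = (+0.2598, +0.9657)
n_1 = (-0.9178, +0.3971)
n_2 = (-0.8153, -0.5791)
n_3 = (-0.5833, -0.8123)
n_4 = (-0.2337, -0.9723)
n_5 = (+0.2078, -0.9782)
n_6 = (+0.9911, -0.1328)
n_7 = (+0.7176, +0.6965)
  (0,1): δ = 98.34°  ·
  (0,2): δ = 39.56°  ·
  (0,3): δ = 20.63°  ✓
  (0,4): δ = 1.54°  ✓
  (0,5): δ = 27.05°  ·
  (0,6): δ = 97.43°  ·
  (0,7): δ = 149.20°  ·
  (1,2): δ = 121.22°  ·
  (1,3): δ = 102.29°  ·
  (1,4): δ = 80.12°  ·
  (1,5): δ = 54.61°  ·
  (1,6): δ = 15.76°  ✓
  (1,7): δ = 67.54°  ·
  (2,3): δ = 161.07°  ·
  (2,4): δ = 138.90°  ·
  (2,5): δ = 113.39°  ·
  (2,6): δ = 43.02°  ·
  (2,7): δ = 8.76°  ✓
  (3,4): δ = 157.83°  ·
  (3,5): δ = 132.33°  ·
  (3,6): δ = 61.95°  ·
  (3,7): δ = 10.17°  ✓
  (4,5): δ = 154.49°  ·
  (4,6): δ = 84.11°  ·
  (4,7): δ = 32.34°  ·
  (5,6): δ = 109.62°  ·
  (5,7): δ = 57.85°  ·
  (6,7): δ = 128.23°  ·
antipodal pairs: 5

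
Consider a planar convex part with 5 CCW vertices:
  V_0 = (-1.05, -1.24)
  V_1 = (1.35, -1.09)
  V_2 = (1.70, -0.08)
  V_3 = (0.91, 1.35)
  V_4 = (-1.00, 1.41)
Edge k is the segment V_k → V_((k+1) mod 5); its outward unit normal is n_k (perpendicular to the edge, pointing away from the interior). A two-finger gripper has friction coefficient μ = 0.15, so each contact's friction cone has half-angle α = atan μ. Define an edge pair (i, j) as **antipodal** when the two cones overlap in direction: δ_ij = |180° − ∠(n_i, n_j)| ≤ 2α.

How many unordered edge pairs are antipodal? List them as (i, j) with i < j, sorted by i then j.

α = atan 0.15 = 8.53°;  2α = 17.06°
n_0 = (+0.0624, -0.9981)
n_1 = (+0.9449, -0.3274)
n_2 = (+0.8753, +0.4836)
n_3 = (+0.0314, +0.9995)
n_4 = (-0.9998, +0.0189)
  (0,1): δ = 112.69°  ·
  (0,2): δ = 64.66°  ·
  (0,3): δ = 5.38°  ✓
  (0,4): δ = 85.34°  ·
  (1,2): δ = 131.97°  ·
  (1,3): δ = 72.69°  ·
  (1,4): δ = 18.03°  ·
  (2,3): δ = 120.72°  ·
  (2,4): δ = 30.00°  ·
  (3,4): δ = 89.28°  ·
antipodal pairs: 1

count = 1; pairs: (0,3)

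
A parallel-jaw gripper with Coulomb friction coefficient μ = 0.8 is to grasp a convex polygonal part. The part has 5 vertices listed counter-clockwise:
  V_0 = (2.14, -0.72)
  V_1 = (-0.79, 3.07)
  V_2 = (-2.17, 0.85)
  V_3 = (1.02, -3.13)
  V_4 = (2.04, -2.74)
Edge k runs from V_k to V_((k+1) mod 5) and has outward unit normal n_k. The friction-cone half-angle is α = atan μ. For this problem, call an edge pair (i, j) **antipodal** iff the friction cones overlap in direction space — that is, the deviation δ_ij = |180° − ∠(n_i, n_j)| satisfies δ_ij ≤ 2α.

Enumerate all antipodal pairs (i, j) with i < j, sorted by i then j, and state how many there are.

α = atan 0.8 = 38.66°;  2α = 77.32°
n_0 = (+0.7911, +0.6116)
n_1 = (-0.8493, +0.5279)
n_2 = (-0.7803, -0.6254)
n_3 = (+0.3571, -0.9341)
n_4 = (+0.9988, -0.0494)
  (0,1): δ = 69.57°  ✓
  (0,2): δ = 1.01°  ✓
  (0,3): δ = 73.22°  ✓
  (0,4): δ = 139.46°  ·
  (1,2): δ = 109.42°  ·
  (1,3): δ = 37.21°  ✓
  (1,4): δ = 29.03°  ✓
  (2,3): δ = 107.79°  ·
  (2,4): δ = 41.55°  ✓
  (3,4): δ = 113.76°  ·
antipodal pairs: 6

count = 6; pairs: (0,1), (0,2), (0,3), (1,3), (1,4), (2,4)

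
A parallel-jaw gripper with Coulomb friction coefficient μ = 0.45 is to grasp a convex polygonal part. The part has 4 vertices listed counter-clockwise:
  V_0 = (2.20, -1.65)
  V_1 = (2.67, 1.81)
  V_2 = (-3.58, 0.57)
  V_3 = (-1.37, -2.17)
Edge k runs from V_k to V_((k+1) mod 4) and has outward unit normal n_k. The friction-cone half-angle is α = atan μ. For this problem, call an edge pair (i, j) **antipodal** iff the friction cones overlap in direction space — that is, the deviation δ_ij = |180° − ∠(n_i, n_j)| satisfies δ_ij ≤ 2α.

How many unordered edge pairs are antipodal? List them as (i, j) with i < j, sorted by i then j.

α = atan 0.45 = 24.23°;  2α = 48.46°
n_0 = (+0.9909, -0.1346)
n_1 = (-0.1946, +0.9809)
n_2 = (-0.7784, -0.6278)
n_3 = (+0.1441, -0.9896)
  (0,1): δ = 71.04°  ·
  (0,2): δ = 46.62°  ✓
  (0,3): δ = 106.02°  ·
  (1,2): δ = 62.33°  ·
  (1,3): δ = 2.93°  ✓
  (2,3): δ = 120.60°  ·
antipodal pairs: 2

count = 2; pairs: (0,2), (1,3)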